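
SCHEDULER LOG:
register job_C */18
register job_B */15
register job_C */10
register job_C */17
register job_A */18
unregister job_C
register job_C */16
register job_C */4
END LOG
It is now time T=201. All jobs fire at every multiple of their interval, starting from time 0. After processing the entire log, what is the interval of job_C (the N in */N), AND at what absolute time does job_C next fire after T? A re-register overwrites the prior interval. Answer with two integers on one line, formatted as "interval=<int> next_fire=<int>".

Answer: interval=4 next_fire=204

Derivation:
Op 1: register job_C */18 -> active={job_C:*/18}
Op 2: register job_B */15 -> active={job_B:*/15, job_C:*/18}
Op 3: register job_C */10 -> active={job_B:*/15, job_C:*/10}
Op 4: register job_C */17 -> active={job_B:*/15, job_C:*/17}
Op 5: register job_A */18 -> active={job_A:*/18, job_B:*/15, job_C:*/17}
Op 6: unregister job_C -> active={job_A:*/18, job_B:*/15}
Op 7: register job_C */16 -> active={job_A:*/18, job_B:*/15, job_C:*/16}
Op 8: register job_C */4 -> active={job_A:*/18, job_B:*/15, job_C:*/4}
Final interval of job_C = 4
Next fire of job_C after T=201: (201//4+1)*4 = 204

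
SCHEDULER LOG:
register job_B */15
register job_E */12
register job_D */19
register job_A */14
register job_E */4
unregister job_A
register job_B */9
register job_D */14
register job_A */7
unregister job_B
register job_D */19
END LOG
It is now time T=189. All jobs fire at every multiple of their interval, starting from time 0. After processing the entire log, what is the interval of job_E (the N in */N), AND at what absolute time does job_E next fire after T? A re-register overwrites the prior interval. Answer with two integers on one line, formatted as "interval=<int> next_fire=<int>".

Op 1: register job_B */15 -> active={job_B:*/15}
Op 2: register job_E */12 -> active={job_B:*/15, job_E:*/12}
Op 3: register job_D */19 -> active={job_B:*/15, job_D:*/19, job_E:*/12}
Op 4: register job_A */14 -> active={job_A:*/14, job_B:*/15, job_D:*/19, job_E:*/12}
Op 5: register job_E */4 -> active={job_A:*/14, job_B:*/15, job_D:*/19, job_E:*/4}
Op 6: unregister job_A -> active={job_B:*/15, job_D:*/19, job_E:*/4}
Op 7: register job_B */9 -> active={job_B:*/9, job_D:*/19, job_E:*/4}
Op 8: register job_D */14 -> active={job_B:*/9, job_D:*/14, job_E:*/4}
Op 9: register job_A */7 -> active={job_A:*/7, job_B:*/9, job_D:*/14, job_E:*/4}
Op 10: unregister job_B -> active={job_A:*/7, job_D:*/14, job_E:*/4}
Op 11: register job_D */19 -> active={job_A:*/7, job_D:*/19, job_E:*/4}
Final interval of job_E = 4
Next fire of job_E after T=189: (189//4+1)*4 = 192

Answer: interval=4 next_fire=192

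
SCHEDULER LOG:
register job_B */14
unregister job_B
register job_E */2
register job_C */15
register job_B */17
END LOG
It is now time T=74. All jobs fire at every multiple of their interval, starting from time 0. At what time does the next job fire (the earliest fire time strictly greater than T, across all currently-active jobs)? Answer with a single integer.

Op 1: register job_B */14 -> active={job_B:*/14}
Op 2: unregister job_B -> active={}
Op 3: register job_E */2 -> active={job_E:*/2}
Op 4: register job_C */15 -> active={job_C:*/15, job_E:*/2}
Op 5: register job_B */17 -> active={job_B:*/17, job_C:*/15, job_E:*/2}
  job_B: interval 17, next fire after T=74 is 85
  job_C: interval 15, next fire after T=74 is 75
  job_E: interval 2, next fire after T=74 is 76
Earliest fire time = 75 (job job_C)

Answer: 75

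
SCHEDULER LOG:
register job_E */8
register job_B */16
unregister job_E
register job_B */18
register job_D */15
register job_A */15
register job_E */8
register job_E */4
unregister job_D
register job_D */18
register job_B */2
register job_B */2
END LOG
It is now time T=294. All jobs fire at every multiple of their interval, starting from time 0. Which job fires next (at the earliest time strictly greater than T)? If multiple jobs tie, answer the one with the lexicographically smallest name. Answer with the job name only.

Op 1: register job_E */8 -> active={job_E:*/8}
Op 2: register job_B */16 -> active={job_B:*/16, job_E:*/8}
Op 3: unregister job_E -> active={job_B:*/16}
Op 4: register job_B */18 -> active={job_B:*/18}
Op 5: register job_D */15 -> active={job_B:*/18, job_D:*/15}
Op 6: register job_A */15 -> active={job_A:*/15, job_B:*/18, job_D:*/15}
Op 7: register job_E */8 -> active={job_A:*/15, job_B:*/18, job_D:*/15, job_E:*/8}
Op 8: register job_E */4 -> active={job_A:*/15, job_B:*/18, job_D:*/15, job_E:*/4}
Op 9: unregister job_D -> active={job_A:*/15, job_B:*/18, job_E:*/4}
Op 10: register job_D */18 -> active={job_A:*/15, job_B:*/18, job_D:*/18, job_E:*/4}
Op 11: register job_B */2 -> active={job_A:*/15, job_B:*/2, job_D:*/18, job_E:*/4}
Op 12: register job_B */2 -> active={job_A:*/15, job_B:*/2, job_D:*/18, job_E:*/4}
  job_A: interval 15, next fire after T=294 is 300
  job_B: interval 2, next fire after T=294 is 296
  job_D: interval 18, next fire after T=294 is 306
  job_E: interval 4, next fire after T=294 is 296
Earliest = 296, winner (lex tiebreak) = job_B

Answer: job_B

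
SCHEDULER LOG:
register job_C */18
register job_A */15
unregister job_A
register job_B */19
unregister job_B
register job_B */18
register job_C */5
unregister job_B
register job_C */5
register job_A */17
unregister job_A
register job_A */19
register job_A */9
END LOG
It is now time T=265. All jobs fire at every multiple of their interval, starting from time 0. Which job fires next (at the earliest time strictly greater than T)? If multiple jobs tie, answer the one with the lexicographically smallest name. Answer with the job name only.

Answer: job_A

Derivation:
Op 1: register job_C */18 -> active={job_C:*/18}
Op 2: register job_A */15 -> active={job_A:*/15, job_C:*/18}
Op 3: unregister job_A -> active={job_C:*/18}
Op 4: register job_B */19 -> active={job_B:*/19, job_C:*/18}
Op 5: unregister job_B -> active={job_C:*/18}
Op 6: register job_B */18 -> active={job_B:*/18, job_C:*/18}
Op 7: register job_C */5 -> active={job_B:*/18, job_C:*/5}
Op 8: unregister job_B -> active={job_C:*/5}
Op 9: register job_C */5 -> active={job_C:*/5}
Op 10: register job_A */17 -> active={job_A:*/17, job_C:*/5}
Op 11: unregister job_A -> active={job_C:*/5}
Op 12: register job_A */19 -> active={job_A:*/19, job_C:*/5}
Op 13: register job_A */9 -> active={job_A:*/9, job_C:*/5}
  job_A: interval 9, next fire after T=265 is 270
  job_C: interval 5, next fire after T=265 is 270
Earliest = 270, winner (lex tiebreak) = job_A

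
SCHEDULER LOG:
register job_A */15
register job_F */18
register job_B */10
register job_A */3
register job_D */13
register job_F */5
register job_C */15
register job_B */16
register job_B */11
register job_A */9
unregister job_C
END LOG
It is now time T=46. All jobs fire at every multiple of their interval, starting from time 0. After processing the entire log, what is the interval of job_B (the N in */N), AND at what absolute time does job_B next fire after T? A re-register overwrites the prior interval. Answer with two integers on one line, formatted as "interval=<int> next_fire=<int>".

Op 1: register job_A */15 -> active={job_A:*/15}
Op 2: register job_F */18 -> active={job_A:*/15, job_F:*/18}
Op 3: register job_B */10 -> active={job_A:*/15, job_B:*/10, job_F:*/18}
Op 4: register job_A */3 -> active={job_A:*/3, job_B:*/10, job_F:*/18}
Op 5: register job_D */13 -> active={job_A:*/3, job_B:*/10, job_D:*/13, job_F:*/18}
Op 6: register job_F */5 -> active={job_A:*/3, job_B:*/10, job_D:*/13, job_F:*/5}
Op 7: register job_C */15 -> active={job_A:*/3, job_B:*/10, job_C:*/15, job_D:*/13, job_F:*/5}
Op 8: register job_B */16 -> active={job_A:*/3, job_B:*/16, job_C:*/15, job_D:*/13, job_F:*/5}
Op 9: register job_B */11 -> active={job_A:*/3, job_B:*/11, job_C:*/15, job_D:*/13, job_F:*/5}
Op 10: register job_A */9 -> active={job_A:*/9, job_B:*/11, job_C:*/15, job_D:*/13, job_F:*/5}
Op 11: unregister job_C -> active={job_A:*/9, job_B:*/11, job_D:*/13, job_F:*/5}
Final interval of job_B = 11
Next fire of job_B after T=46: (46//11+1)*11 = 55

Answer: interval=11 next_fire=55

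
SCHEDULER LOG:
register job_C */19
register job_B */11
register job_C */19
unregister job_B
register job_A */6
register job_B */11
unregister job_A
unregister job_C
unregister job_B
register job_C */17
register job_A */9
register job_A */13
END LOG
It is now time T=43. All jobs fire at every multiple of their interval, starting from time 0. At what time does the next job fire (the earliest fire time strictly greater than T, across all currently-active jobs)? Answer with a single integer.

Answer: 51

Derivation:
Op 1: register job_C */19 -> active={job_C:*/19}
Op 2: register job_B */11 -> active={job_B:*/11, job_C:*/19}
Op 3: register job_C */19 -> active={job_B:*/11, job_C:*/19}
Op 4: unregister job_B -> active={job_C:*/19}
Op 5: register job_A */6 -> active={job_A:*/6, job_C:*/19}
Op 6: register job_B */11 -> active={job_A:*/6, job_B:*/11, job_C:*/19}
Op 7: unregister job_A -> active={job_B:*/11, job_C:*/19}
Op 8: unregister job_C -> active={job_B:*/11}
Op 9: unregister job_B -> active={}
Op 10: register job_C */17 -> active={job_C:*/17}
Op 11: register job_A */9 -> active={job_A:*/9, job_C:*/17}
Op 12: register job_A */13 -> active={job_A:*/13, job_C:*/17}
  job_A: interval 13, next fire after T=43 is 52
  job_C: interval 17, next fire after T=43 is 51
Earliest fire time = 51 (job job_C)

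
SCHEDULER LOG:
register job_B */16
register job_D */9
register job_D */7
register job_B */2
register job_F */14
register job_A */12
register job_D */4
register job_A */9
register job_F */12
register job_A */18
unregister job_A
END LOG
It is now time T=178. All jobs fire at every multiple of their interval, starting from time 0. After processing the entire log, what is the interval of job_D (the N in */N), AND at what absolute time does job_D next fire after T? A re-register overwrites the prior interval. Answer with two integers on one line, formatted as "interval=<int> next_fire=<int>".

Op 1: register job_B */16 -> active={job_B:*/16}
Op 2: register job_D */9 -> active={job_B:*/16, job_D:*/9}
Op 3: register job_D */7 -> active={job_B:*/16, job_D:*/7}
Op 4: register job_B */2 -> active={job_B:*/2, job_D:*/7}
Op 5: register job_F */14 -> active={job_B:*/2, job_D:*/7, job_F:*/14}
Op 6: register job_A */12 -> active={job_A:*/12, job_B:*/2, job_D:*/7, job_F:*/14}
Op 7: register job_D */4 -> active={job_A:*/12, job_B:*/2, job_D:*/4, job_F:*/14}
Op 8: register job_A */9 -> active={job_A:*/9, job_B:*/2, job_D:*/4, job_F:*/14}
Op 9: register job_F */12 -> active={job_A:*/9, job_B:*/2, job_D:*/4, job_F:*/12}
Op 10: register job_A */18 -> active={job_A:*/18, job_B:*/2, job_D:*/4, job_F:*/12}
Op 11: unregister job_A -> active={job_B:*/2, job_D:*/4, job_F:*/12}
Final interval of job_D = 4
Next fire of job_D after T=178: (178//4+1)*4 = 180

Answer: interval=4 next_fire=180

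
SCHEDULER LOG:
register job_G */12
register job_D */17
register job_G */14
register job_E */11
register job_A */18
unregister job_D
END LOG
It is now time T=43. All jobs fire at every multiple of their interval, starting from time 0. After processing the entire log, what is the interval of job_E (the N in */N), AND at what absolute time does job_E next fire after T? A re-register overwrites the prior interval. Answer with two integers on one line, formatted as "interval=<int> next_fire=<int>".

Answer: interval=11 next_fire=44

Derivation:
Op 1: register job_G */12 -> active={job_G:*/12}
Op 2: register job_D */17 -> active={job_D:*/17, job_G:*/12}
Op 3: register job_G */14 -> active={job_D:*/17, job_G:*/14}
Op 4: register job_E */11 -> active={job_D:*/17, job_E:*/11, job_G:*/14}
Op 5: register job_A */18 -> active={job_A:*/18, job_D:*/17, job_E:*/11, job_G:*/14}
Op 6: unregister job_D -> active={job_A:*/18, job_E:*/11, job_G:*/14}
Final interval of job_E = 11
Next fire of job_E after T=43: (43//11+1)*11 = 44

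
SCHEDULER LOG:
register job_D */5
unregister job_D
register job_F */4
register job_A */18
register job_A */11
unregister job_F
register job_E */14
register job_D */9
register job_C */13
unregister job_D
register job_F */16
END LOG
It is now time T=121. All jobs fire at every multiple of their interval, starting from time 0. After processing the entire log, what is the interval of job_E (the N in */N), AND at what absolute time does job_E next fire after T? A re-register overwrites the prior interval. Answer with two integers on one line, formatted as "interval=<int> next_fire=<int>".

Answer: interval=14 next_fire=126

Derivation:
Op 1: register job_D */5 -> active={job_D:*/5}
Op 2: unregister job_D -> active={}
Op 3: register job_F */4 -> active={job_F:*/4}
Op 4: register job_A */18 -> active={job_A:*/18, job_F:*/4}
Op 5: register job_A */11 -> active={job_A:*/11, job_F:*/4}
Op 6: unregister job_F -> active={job_A:*/11}
Op 7: register job_E */14 -> active={job_A:*/11, job_E:*/14}
Op 8: register job_D */9 -> active={job_A:*/11, job_D:*/9, job_E:*/14}
Op 9: register job_C */13 -> active={job_A:*/11, job_C:*/13, job_D:*/9, job_E:*/14}
Op 10: unregister job_D -> active={job_A:*/11, job_C:*/13, job_E:*/14}
Op 11: register job_F */16 -> active={job_A:*/11, job_C:*/13, job_E:*/14, job_F:*/16}
Final interval of job_E = 14
Next fire of job_E after T=121: (121//14+1)*14 = 126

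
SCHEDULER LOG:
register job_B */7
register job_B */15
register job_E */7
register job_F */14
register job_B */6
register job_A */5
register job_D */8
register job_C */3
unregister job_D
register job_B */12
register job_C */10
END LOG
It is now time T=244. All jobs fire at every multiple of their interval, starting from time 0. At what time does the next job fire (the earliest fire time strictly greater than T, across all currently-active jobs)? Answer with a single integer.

Op 1: register job_B */7 -> active={job_B:*/7}
Op 2: register job_B */15 -> active={job_B:*/15}
Op 3: register job_E */7 -> active={job_B:*/15, job_E:*/7}
Op 4: register job_F */14 -> active={job_B:*/15, job_E:*/7, job_F:*/14}
Op 5: register job_B */6 -> active={job_B:*/6, job_E:*/7, job_F:*/14}
Op 6: register job_A */5 -> active={job_A:*/5, job_B:*/6, job_E:*/7, job_F:*/14}
Op 7: register job_D */8 -> active={job_A:*/5, job_B:*/6, job_D:*/8, job_E:*/7, job_F:*/14}
Op 8: register job_C */3 -> active={job_A:*/5, job_B:*/6, job_C:*/3, job_D:*/8, job_E:*/7, job_F:*/14}
Op 9: unregister job_D -> active={job_A:*/5, job_B:*/6, job_C:*/3, job_E:*/7, job_F:*/14}
Op 10: register job_B */12 -> active={job_A:*/5, job_B:*/12, job_C:*/3, job_E:*/7, job_F:*/14}
Op 11: register job_C */10 -> active={job_A:*/5, job_B:*/12, job_C:*/10, job_E:*/7, job_F:*/14}
  job_A: interval 5, next fire after T=244 is 245
  job_B: interval 12, next fire after T=244 is 252
  job_C: interval 10, next fire after T=244 is 250
  job_E: interval 7, next fire after T=244 is 245
  job_F: interval 14, next fire after T=244 is 252
Earliest fire time = 245 (job job_A)

Answer: 245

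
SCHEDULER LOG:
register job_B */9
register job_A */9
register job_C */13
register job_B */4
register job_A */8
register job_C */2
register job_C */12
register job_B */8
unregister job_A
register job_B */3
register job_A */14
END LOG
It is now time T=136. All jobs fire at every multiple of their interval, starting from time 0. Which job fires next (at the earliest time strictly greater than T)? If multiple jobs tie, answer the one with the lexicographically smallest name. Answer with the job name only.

Answer: job_B

Derivation:
Op 1: register job_B */9 -> active={job_B:*/9}
Op 2: register job_A */9 -> active={job_A:*/9, job_B:*/9}
Op 3: register job_C */13 -> active={job_A:*/9, job_B:*/9, job_C:*/13}
Op 4: register job_B */4 -> active={job_A:*/9, job_B:*/4, job_C:*/13}
Op 5: register job_A */8 -> active={job_A:*/8, job_B:*/4, job_C:*/13}
Op 6: register job_C */2 -> active={job_A:*/8, job_B:*/4, job_C:*/2}
Op 7: register job_C */12 -> active={job_A:*/8, job_B:*/4, job_C:*/12}
Op 8: register job_B */8 -> active={job_A:*/8, job_B:*/8, job_C:*/12}
Op 9: unregister job_A -> active={job_B:*/8, job_C:*/12}
Op 10: register job_B */3 -> active={job_B:*/3, job_C:*/12}
Op 11: register job_A */14 -> active={job_A:*/14, job_B:*/3, job_C:*/12}
  job_A: interval 14, next fire after T=136 is 140
  job_B: interval 3, next fire after T=136 is 138
  job_C: interval 12, next fire after T=136 is 144
Earliest = 138, winner (lex tiebreak) = job_B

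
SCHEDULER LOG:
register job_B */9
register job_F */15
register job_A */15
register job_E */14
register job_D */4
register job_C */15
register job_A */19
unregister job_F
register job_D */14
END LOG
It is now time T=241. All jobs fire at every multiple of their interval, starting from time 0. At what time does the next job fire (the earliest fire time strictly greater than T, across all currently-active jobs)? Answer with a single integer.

Answer: 243

Derivation:
Op 1: register job_B */9 -> active={job_B:*/9}
Op 2: register job_F */15 -> active={job_B:*/9, job_F:*/15}
Op 3: register job_A */15 -> active={job_A:*/15, job_B:*/9, job_F:*/15}
Op 4: register job_E */14 -> active={job_A:*/15, job_B:*/9, job_E:*/14, job_F:*/15}
Op 5: register job_D */4 -> active={job_A:*/15, job_B:*/9, job_D:*/4, job_E:*/14, job_F:*/15}
Op 6: register job_C */15 -> active={job_A:*/15, job_B:*/9, job_C:*/15, job_D:*/4, job_E:*/14, job_F:*/15}
Op 7: register job_A */19 -> active={job_A:*/19, job_B:*/9, job_C:*/15, job_D:*/4, job_E:*/14, job_F:*/15}
Op 8: unregister job_F -> active={job_A:*/19, job_B:*/9, job_C:*/15, job_D:*/4, job_E:*/14}
Op 9: register job_D */14 -> active={job_A:*/19, job_B:*/9, job_C:*/15, job_D:*/14, job_E:*/14}
  job_A: interval 19, next fire after T=241 is 247
  job_B: interval 9, next fire after T=241 is 243
  job_C: interval 15, next fire after T=241 is 255
  job_D: interval 14, next fire after T=241 is 252
  job_E: interval 14, next fire after T=241 is 252
Earliest fire time = 243 (job job_B)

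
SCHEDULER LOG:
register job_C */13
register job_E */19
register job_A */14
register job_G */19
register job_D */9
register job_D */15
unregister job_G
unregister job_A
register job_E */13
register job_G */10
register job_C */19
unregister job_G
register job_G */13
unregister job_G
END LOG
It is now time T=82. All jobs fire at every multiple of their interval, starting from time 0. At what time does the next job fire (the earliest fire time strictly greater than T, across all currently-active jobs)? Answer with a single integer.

Op 1: register job_C */13 -> active={job_C:*/13}
Op 2: register job_E */19 -> active={job_C:*/13, job_E:*/19}
Op 3: register job_A */14 -> active={job_A:*/14, job_C:*/13, job_E:*/19}
Op 4: register job_G */19 -> active={job_A:*/14, job_C:*/13, job_E:*/19, job_G:*/19}
Op 5: register job_D */9 -> active={job_A:*/14, job_C:*/13, job_D:*/9, job_E:*/19, job_G:*/19}
Op 6: register job_D */15 -> active={job_A:*/14, job_C:*/13, job_D:*/15, job_E:*/19, job_G:*/19}
Op 7: unregister job_G -> active={job_A:*/14, job_C:*/13, job_D:*/15, job_E:*/19}
Op 8: unregister job_A -> active={job_C:*/13, job_D:*/15, job_E:*/19}
Op 9: register job_E */13 -> active={job_C:*/13, job_D:*/15, job_E:*/13}
Op 10: register job_G */10 -> active={job_C:*/13, job_D:*/15, job_E:*/13, job_G:*/10}
Op 11: register job_C */19 -> active={job_C:*/19, job_D:*/15, job_E:*/13, job_G:*/10}
Op 12: unregister job_G -> active={job_C:*/19, job_D:*/15, job_E:*/13}
Op 13: register job_G */13 -> active={job_C:*/19, job_D:*/15, job_E:*/13, job_G:*/13}
Op 14: unregister job_G -> active={job_C:*/19, job_D:*/15, job_E:*/13}
  job_C: interval 19, next fire after T=82 is 95
  job_D: interval 15, next fire after T=82 is 90
  job_E: interval 13, next fire after T=82 is 91
Earliest fire time = 90 (job job_D)

Answer: 90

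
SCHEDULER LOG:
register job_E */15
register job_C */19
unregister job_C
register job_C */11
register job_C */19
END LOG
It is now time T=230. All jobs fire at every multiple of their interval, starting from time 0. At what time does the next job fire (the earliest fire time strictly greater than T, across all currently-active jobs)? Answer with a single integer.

Answer: 240

Derivation:
Op 1: register job_E */15 -> active={job_E:*/15}
Op 2: register job_C */19 -> active={job_C:*/19, job_E:*/15}
Op 3: unregister job_C -> active={job_E:*/15}
Op 4: register job_C */11 -> active={job_C:*/11, job_E:*/15}
Op 5: register job_C */19 -> active={job_C:*/19, job_E:*/15}
  job_C: interval 19, next fire after T=230 is 247
  job_E: interval 15, next fire after T=230 is 240
Earliest fire time = 240 (job job_E)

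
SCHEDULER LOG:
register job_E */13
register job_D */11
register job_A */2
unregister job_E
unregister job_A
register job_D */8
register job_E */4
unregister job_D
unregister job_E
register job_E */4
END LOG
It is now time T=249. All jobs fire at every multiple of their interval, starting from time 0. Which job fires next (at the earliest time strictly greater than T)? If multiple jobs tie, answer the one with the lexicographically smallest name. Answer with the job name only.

Op 1: register job_E */13 -> active={job_E:*/13}
Op 2: register job_D */11 -> active={job_D:*/11, job_E:*/13}
Op 3: register job_A */2 -> active={job_A:*/2, job_D:*/11, job_E:*/13}
Op 4: unregister job_E -> active={job_A:*/2, job_D:*/11}
Op 5: unregister job_A -> active={job_D:*/11}
Op 6: register job_D */8 -> active={job_D:*/8}
Op 7: register job_E */4 -> active={job_D:*/8, job_E:*/4}
Op 8: unregister job_D -> active={job_E:*/4}
Op 9: unregister job_E -> active={}
Op 10: register job_E */4 -> active={job_E:*/4}
  job_E: interval 4, next fire after T=249 is 252
Earliest = 252, winner (lex tiebreak) = job_E

Answer: job_E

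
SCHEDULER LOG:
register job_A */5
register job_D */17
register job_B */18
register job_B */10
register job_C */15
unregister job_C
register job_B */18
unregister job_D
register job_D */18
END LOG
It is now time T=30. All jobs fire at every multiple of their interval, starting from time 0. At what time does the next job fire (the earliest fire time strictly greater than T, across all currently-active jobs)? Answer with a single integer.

Answer: 35

Derivation:
Op 1: register job_A */5 -> active={job_A:*/5}
Op 2: register job_D */17 -> active={job_A:*/5, job_D:*/17}
Op 3: register job_B */18 -> active={job_A:*/5, job_B:*/18, job_D:*/17}
Op 4: register job_B */10 -> active={job_A:*/5, job_B:*/10, job_D:*/17}
Op 5: register job_C */15 -> active={job_A:*/5, job_B:*/10, job_C:*/15, job_D:*/17}
Op 6: unregister job_C -> active={job_A:*/5, job_B:*/10, job_D:*/17}
Op 7: register job_B */18 -> active={job_A:*/5, job_B:*/18, job_D:*/17}
Op 8: unregister job_D -> active={job_A:*/5, job_B:*/18}
Op 9: register job_D */18 -> active={job_A:*/5, job_B:*/18, job_D:*/18}
  job_A: interval 5, next fire after T=30 is 35
  job_B: interval 18, next fire after T=30 is 36
  job_D: interval 18, next fire after T=30 is 36
Earliest fire time = 35 (job job_A)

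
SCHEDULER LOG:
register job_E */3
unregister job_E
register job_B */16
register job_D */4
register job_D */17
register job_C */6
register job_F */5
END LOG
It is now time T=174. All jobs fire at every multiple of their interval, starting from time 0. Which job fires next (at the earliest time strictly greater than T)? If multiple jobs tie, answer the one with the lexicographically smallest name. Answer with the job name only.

Op 1: register job_E */3 -> active={job_E:*/3}
Op 2: unregister job_E -> active={}
Op 3: register job_B */16 -> active={job_B:*/16}
Op 4: register job_D */4 -> active={job_B:*/16, job_D:*/4}
Op 5: register job_D */17 -> active={job_B:*/16, job_D:*/17}
Op 6: register job_C */6 -> active={job_B:*/16, job_C:*/6, job_D:*/17}
Op 7: register job_F */5 -> active={job_B:*/16, job_C:*/6, job_D:*/17, job_F:*/5}
  job_B: interval 16, next fire after T=174 is 176
  job_C: interval 6, next fire after T=174 is 180
  job_D: interval 17, next fire after T=174 is 187
  job_F: interval 5, next fire after T=174 is 175
Earliest = 175, winner (lex tiebreak) = job_F

Answer: job_F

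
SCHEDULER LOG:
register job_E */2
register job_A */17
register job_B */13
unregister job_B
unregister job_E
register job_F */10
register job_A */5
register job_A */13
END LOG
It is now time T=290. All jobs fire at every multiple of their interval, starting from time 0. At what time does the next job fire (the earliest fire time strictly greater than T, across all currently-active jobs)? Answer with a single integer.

Answer: 299

Derivation:
Op 1: register job_E */2 -> active={job_E:*/2}
Op 2: register job_A */17 -> active={job_A:*/17, job_E:*/2}
Op 3: register job_B */13 -> active={job_A:*/17, job_B:*/13, job_E:*/2}
Op 4: unregister job_B -> active={job_A:*/17, job_E:*/2}
Op 5: unregister job_E -> active={job_A:*/17}
Op 6: register job_F */10 -> active={job_A:*/17, job_F:*/10}
Op 7: register job_A */5 -> active={job_A:*/5, job_F:*/10}
Op 8: register job_A */13 -> active={job_A:*/13, job_F:*/10}
  job_A: interval 13, next fire after T=290 is 299
  job_F: interval 10, next fire after T=290 is 300
Earliest fire time = 299 (job job_A)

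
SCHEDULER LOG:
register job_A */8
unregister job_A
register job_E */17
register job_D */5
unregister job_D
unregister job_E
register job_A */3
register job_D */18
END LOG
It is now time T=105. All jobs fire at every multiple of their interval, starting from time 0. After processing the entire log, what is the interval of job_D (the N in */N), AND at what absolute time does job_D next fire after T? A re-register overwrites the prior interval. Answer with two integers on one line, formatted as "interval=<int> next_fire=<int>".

Op 1: register job_A */8 -> active={job_A:*/8}
Op 2: unregister job_A -> active={}
Op 3: register job_E */17 -> active={job_E:*/17}
Op 4: register job_D */5 -> active={job_D:*/5, job_E:*/17}
Op 5: unregister job_D -> active={job_E:*/17}
Op 6: unregister job_E -> active={}
Op 7: register job_A */3 -> active={job_A:*/3}
Op 8: register job_D */18 -> active={job_A:*/3, job_D:*/18}
Final interval of job_D = 18
Next fire of job_D after T=105: (105//18+1)*18 = 108

Answer: interval=18 next_fire=108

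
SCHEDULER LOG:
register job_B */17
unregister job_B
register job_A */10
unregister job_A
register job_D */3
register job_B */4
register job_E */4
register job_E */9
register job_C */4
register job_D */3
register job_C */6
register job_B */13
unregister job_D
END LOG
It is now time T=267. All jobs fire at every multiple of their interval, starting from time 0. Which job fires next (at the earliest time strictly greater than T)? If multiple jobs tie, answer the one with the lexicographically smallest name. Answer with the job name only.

Op 1: register job_B */17 -> active={job_B:*/17}
Op 2: unregister job_B -> active={}
Op 3: register job_A */10 -> active={job_A:*/10}
Op 4: unregister job_A -> active={}
Op 5: register job_D */3 -> active={job_D:*/3}
Op 6: register job_B */4 -> active={job_B:*/4, job_D:*/3}
Op 7: register job_E */4 -> active={job_B:*/4, job_D:*/3, job_E:*/4}
Op 8: register job_E */9 -> active={job_B:*/4, job_D:*/3, job_E:*/9}
Op 9: register job_C */4 -> active={job_B:*/4, job_C:*/4, job_D:*/3, job_E:*/9}
Op 10: register job_D */3 -> active={job_B:*/4, job_C:*/4, job_D:*/3, job_E:*/9}
Op 11: register job_C */6 -> active={job_B:*/4, job_C:*/6, job_D:*/3, job_E:*/9}
Op 12: register job_B */13 -> active={job_B:*/13, job_C:*/6, job_D:*/3, job_E:*/9}
Op 13: unregister job_D -> active={job_B:*/13, job_C:*/6, job_E:*/9}
  job_B: interval 13, next fire after T=267 is 273
  job_C: interval 6, next fire after T=267 is 270
  job_E: interval 9, next fire after T=267 is 270
Earliest = 270, winner (lex tiebreak) = job_C

Answer: job_C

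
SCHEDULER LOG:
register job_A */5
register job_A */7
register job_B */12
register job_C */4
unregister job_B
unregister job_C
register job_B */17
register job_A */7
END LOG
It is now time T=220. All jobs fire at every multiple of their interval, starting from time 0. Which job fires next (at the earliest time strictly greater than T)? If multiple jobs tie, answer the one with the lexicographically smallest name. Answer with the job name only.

Op 1: register job_A */5 -> active={job_A:*/5}
Op 2: register job_A */7 -> active={job_A:*/7}
Op 3: register job_B */12 -> active={job_A:*/7, job_B:*/12}
Op 4: register job_C */4 -> active={job_A:*/7, job_B:*/12, job_C:*/4}
Op 5: unregister job_B -> active={job_A:*/7, job_C:*/4}
Op 6: unregister job_C -> active={job_A:*/7}
Op 7: register job_B */17 -> active={job_A:*/7, job_B:*/17}
Op 8: register job_A */7 -> active={job_A:*/7, job_B:*/17}
  job_A: interval 7, next fire after T=220 is 224
  job_B: interval 17, next fire after T=220 is 221
Earliest = 221, winner (lex tiebreak) = job_B

Answer: job_B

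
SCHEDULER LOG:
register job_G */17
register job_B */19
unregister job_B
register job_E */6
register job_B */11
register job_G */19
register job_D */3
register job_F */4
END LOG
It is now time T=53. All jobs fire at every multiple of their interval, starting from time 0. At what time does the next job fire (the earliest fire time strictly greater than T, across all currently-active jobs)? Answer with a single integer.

Answer: 54

Derivation:
Op 1: register job_G */17 -> active={job_G:*/17}
Op 2: register job_B */19 -> active={job_B:*/19, job_G:*/17}
Op 3: unregister job_B -> active={job_G:*/17}
Op 4: register job_E */6 -> active={job_E:*/6, job_G:*/17}
Op 5: register job_B */11 -> active={job_B:*/11, job_E:*/6, job_G:*/17}
Op 6: register job_G */19 -> active={job_B:*/11, job_E:*/6, job_G:*/19}
Op 7: register job_D */3 -> active={job_B:*/11, job_D:*/3, job_E:*/6, job_G:*/19}
Op 8: register job_F */4 -> active={job_B:*/11, job_D:*/3, job_E:*/6, job_F:*/4, job_G:*/19}
  job_B: interval 11, next fire after T=53 is 55
  job_D: interval 3, next fire after T=53 is 54
  job_E: interval 6, next fire after T=53 is 54
  job_F: interval 4, next fire after T=53 is 56
  job_G: interval 19, next fire after T=53 is 57
Earliest fire time = 54 (job job_D)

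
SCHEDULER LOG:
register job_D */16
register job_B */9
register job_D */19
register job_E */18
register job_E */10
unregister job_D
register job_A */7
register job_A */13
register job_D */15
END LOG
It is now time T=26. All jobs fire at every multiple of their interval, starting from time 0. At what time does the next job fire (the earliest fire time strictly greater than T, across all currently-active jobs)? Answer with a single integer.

Op 1: register job_D */16 -> active={job_D:*/16}
Op 2: register job_B */9 -> active={job_B:*/9, job_D:*/16}
Op 3: register job_D */19 -> active={job_B:*/9, job_D:*/19}
Op 4: register job_E */18 -> active={job_B:*/9, job_D:*/19, job_E:*/18}
Op 5: register job_E */10 -> active={job_B:*/9, job_D:*/19, job_E:*/10}
Op 6: unregister job_D -> active={job_B:*/9, job_E:*/10}
Op 7: register job_A */7 -> active={job_A:*/7, job_B:*/9, job_E:*/10}
Op 8: register job_A */13 -> active={job_A:*/13, job_B:*/9, job_E:*/10}
Op 9: register job_D */15 -> active={job_A:*/13, job_B:*/9, job_D:*/15, job_E:*/10}
  job_A: interval 13, next fire after T=26 is 39
  job_B: interval 9, next fire after T=26 is 27
  job_D: interval 15, next fire after T=26 is 30
  job_E: interval 10, next fire after T=26 is 30
Earliest fire time = 27 (job job_B)

Answer: 27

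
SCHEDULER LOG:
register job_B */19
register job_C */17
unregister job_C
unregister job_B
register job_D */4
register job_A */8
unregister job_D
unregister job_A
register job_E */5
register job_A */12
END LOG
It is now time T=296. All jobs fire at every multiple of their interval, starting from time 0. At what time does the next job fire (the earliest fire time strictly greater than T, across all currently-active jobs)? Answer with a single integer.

Op 1: register job_B */19 -> active={job_B:*/19}
Op 2: register job_C */17 -> active={job_B:*/19, job_C:*/17}
Op 3: unregister job_C -> active={job_B:*/19}
Op 4: unregister job_B -> active={}
Op 5: register job_D */4 -> active={job_D:*/4}
Op 6: register job_A */8 -> active={job_A:*/8, job_D:*/4}
Op 7: unregister job_D -> active={job_A:*/8}
Op 8: unregister job_A -> active={}
Op 9: register job_E */5 -> active={job_E:*/5}
Op 10: register job_A */12 -> active={job_A:*/12, job_E:*/5}
  job_A: interval 12, next fire after T=296 is 300
  job_E: interval 5, next fire after T=296 is 300
Earliest fire time = 300 (job job_A)

Answer: 300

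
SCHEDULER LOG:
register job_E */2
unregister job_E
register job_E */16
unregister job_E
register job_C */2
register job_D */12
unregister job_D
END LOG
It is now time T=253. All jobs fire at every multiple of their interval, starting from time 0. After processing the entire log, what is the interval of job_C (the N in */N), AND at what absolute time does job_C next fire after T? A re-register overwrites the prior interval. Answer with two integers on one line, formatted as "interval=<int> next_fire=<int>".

Op 1: register job_E */2 -> active={job_E:*/2}
Op 2: unregister job_E -> active={}
Op 3: register job_E */16 -> active={job_E:*/16}
Op 4: unregister job_E -> active={}
Op 5: register job_C */2 -> active={job_C:*/2}
Op 6: register job_D */12 -> active={job_C:*/2, job_D:*/12}
Op 7: unregister job_D -> active={job_C:*/2}
Final interval of job_C = 2
Next fire of job_C after T=253: (253//2+1)*2 = 254

Answer: interval=2 next_fire=254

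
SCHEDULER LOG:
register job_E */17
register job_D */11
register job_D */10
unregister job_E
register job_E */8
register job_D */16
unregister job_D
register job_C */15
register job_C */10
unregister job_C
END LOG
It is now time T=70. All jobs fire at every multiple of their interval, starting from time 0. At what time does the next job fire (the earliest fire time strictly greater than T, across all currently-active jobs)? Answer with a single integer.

Op 1: register job_E */17 -> active={job_E:*/17}
Op 2: register job_D */11 -> active={job_D:*/11, job_E:*/17}
Op 3: register job_D */10 -> active={job_D:*/10, job_E:*/17}
Op 4: unregister job_E -> active={job_D:*/10}
Op 5: register job_E */8 -> active={job_D:*/10, job_E:*/8}
Op 6: register job_D */16 -> active={job_D:*/16, job_E:*/8}
Op 7: unregister job_D -> active={job_E:*/8}
Op 8: register job_C */15 -> active={job_C:*/15, job_E:*/8}
Op 9: register job_C */10 -> active={job_C:*/10, job_E:*/8}
Op 10: unregister job_C -> active={job_E:*/8}
  job_E: interval 8, next fire after T=70 is 72
Earliest fire time = 72 (job job_E)

Answer: 72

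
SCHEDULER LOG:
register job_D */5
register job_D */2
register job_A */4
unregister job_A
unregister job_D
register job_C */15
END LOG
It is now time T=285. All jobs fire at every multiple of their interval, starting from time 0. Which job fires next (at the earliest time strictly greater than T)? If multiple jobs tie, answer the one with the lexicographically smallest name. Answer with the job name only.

Answer: job_C

Derivation:
Op 1: register job_D */5 -> active={job_D:*/5}
Op 2: register job_D */2 -> active={job_D:*/2}
Op 3: register job_A */4 -> active={job_A:*/4, job_D:*/2}
Op 4: unregister job_A -> active={job_D:*/2}
Op 5: unregister job_D -> active={}
Op 6: register job_C */15 -> active={job_C:*/15}
  job_C: interval 15, next fire after T=285 is 300
Earliest = 300, winner (lex tiebreak) = job_C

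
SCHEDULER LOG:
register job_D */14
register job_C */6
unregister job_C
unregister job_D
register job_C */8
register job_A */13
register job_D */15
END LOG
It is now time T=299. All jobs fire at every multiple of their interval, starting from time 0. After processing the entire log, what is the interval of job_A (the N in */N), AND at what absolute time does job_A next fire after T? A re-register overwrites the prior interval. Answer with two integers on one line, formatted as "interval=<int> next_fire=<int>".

Answer: interval=13 next_fire=312

Derivation:
Op 1: register job_D */14 -> active={job_D:*/14}
Op 2: register job_C */6 -> active={job_C:*/6, job_D:*/14}
Op 3: unregister job_C -> active={job_D:*/14}
Op 4: unregister job_D -> active={}
Op 5: register job_C */8 -> active={job_C:*/8}
Op 6: register job_A */13 -> active={job_A:*/13, job_C:*/8}
Op 7: register job_D */15 -> active={job_A:*/13, job_C:*/8, job_D:*/15}
Final interval of job_A = 13
Next fire of job_A after T=299: (299//13+1)*13 = 312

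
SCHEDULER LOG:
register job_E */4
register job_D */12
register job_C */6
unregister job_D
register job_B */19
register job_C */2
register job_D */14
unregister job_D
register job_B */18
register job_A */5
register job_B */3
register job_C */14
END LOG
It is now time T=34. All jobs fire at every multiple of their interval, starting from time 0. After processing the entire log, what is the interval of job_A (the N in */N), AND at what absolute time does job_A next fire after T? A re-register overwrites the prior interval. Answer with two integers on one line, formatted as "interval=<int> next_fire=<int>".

Op 1: register job_E */4 -> active={job_E:*/4}
Op 2: register job_D */12 -> active={job_D:*/12, job_E:*/4}
Op 3: register job_C */6 -> active={job_C:*/6, job_D:*/12, job_E:*/4}
Op 4: unregister job_D -> active={job_C:*/6, job_E:*/4}
Op 5: register job_B */19 -> active={job_B:*/19, job_C:*/6, job_E:*/4}
Op 6: register job_C */2 -> active={job_B:*/19, job_C:*/2, job_E:*/4}
Op 7: register job_D */14 -> active={job_B:*/19, job_C:*/2, job_D:*/14, job_E:*/4}
Op 8: unregister job_D -> active={job_B:*/19, job_C:*/2, job_E:*/4}
Op 9: register job_B */18 -> active={job_B:*/18, job_C:*/2, job_E:*/4}
Op 10: register job_A */5 -> active={job_A:*/5, job_B:*/18, job_C:*/2, job_E:*/4}
Op 11: register job_B */3 -> active={job_A:*/5, job_B:*/3, job_C:*/2, job_E:*/4}
Op 12: register job_C */14 -> active={job_A:*/5, job_B:*/3, job_C:*/14, job_E:*/4}
Final interval of job_A = 5
Next fire of job_A after T=34: (34//5+1)*5 = 35

Answer: interval=5 next_fire=35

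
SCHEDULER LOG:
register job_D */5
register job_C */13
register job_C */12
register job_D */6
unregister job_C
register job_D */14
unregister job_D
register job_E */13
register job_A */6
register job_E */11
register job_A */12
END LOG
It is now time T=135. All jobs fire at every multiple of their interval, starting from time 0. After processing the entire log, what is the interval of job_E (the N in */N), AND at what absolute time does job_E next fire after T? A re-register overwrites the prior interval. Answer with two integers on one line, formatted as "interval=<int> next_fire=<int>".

Answer: interval=11 next_fire=143

Derivation:
Op 1: register job_D */5 -> active={job_D:*/5}
Op 2: register job_C */13 -> active={job_C:*/13, job_D:*/5}
Op 3: register job_C */12 -> active={job_C:*/12, job_D:*/5}
Op 4: register job_D */6 -> active={job_C:*/12, job_D:*/6}
Op 5: unregister job_C -> active={job_D:*/6}
Op 6: register job_D */14 -> active={job_D:*/14}
Op 7: unregister job_D -> active={}
Op 8: register job_E */13 -> active={job_E:*/13}
Op 9: register job_A */6 -> active={job_A:*/6, job_E:*/13}
Op 10: register job_E */11 -> active={job_A:*/6, job_E:*/11}
Op 11: register job_A */12 -> active={job_A:*/12, job_E:*/11}
Final interval of job_E = 11
Next fire of job_E after T=135: (135//11+1)*11 = 143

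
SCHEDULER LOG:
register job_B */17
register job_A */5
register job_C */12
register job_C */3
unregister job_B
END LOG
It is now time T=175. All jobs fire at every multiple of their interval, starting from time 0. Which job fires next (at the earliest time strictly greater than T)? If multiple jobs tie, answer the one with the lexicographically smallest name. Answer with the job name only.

Op 1: register job_B */17 -> active={job_B:*/17}
Op 2: register job_A */5 -> active={job_A:*/5, job_B:*/17}
Op 3: register job_C */12 -> active={job_A:*/5, job_B:*/17, job_C:*/12}
Op 4: register job_C */3 -> active={job_A:*/5, job_B:*/17, job_C:*/3}
Op 5: unregister job_B -> active={job_A:*/5, job_C:*/3}
  job_A: interval 5, next fire after T=175 is 180
  job_C: interval 3, next fire after T=175 is 177
Earliest = 177, winner (lex tiebreak) = job_C

Answer: job_C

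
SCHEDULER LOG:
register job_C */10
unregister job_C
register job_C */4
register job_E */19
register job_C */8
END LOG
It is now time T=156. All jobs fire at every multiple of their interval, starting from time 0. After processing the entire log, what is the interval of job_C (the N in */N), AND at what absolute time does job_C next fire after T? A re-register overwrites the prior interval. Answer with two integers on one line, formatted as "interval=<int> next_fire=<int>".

Answer: interval=8 next_fire=160

Derivation:
Op 1: register job_C */10 -> active={job_C:*/10}
Op 2: unregister job_C -> active={}
Op 3: register job_C */4 -> active={job_C:*/4}
Op 4: register job_E */19 -> active={job_C:*/4, job_E:*/19}
Op 5: register job_C */8 -> active={job_C:*/8, job_E:*/19}
Final interval of job_C = 8
Next fire of job_C after T=156: (156//8+1)*8 = 160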